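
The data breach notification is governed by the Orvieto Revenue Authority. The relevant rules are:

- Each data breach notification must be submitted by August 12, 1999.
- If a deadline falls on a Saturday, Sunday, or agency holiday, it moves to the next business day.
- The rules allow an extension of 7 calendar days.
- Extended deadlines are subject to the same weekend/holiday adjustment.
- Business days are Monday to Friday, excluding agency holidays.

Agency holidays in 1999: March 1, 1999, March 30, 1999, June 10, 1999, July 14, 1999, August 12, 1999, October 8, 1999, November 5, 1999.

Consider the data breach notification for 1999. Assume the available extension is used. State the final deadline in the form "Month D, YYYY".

The statutory due date is August 12, 1999.
August 12, 1999 is a listed holiday, so it moves to the next business day, August 13, 1999 (Friday).
Add the 7 calendar-day extension to August 13, 1999: August 20, 1999.
Since August 20, 1999 is a Friday and not a holiday, the date is unchanged.
The final due date is August 20, 1999.

August 20, 1999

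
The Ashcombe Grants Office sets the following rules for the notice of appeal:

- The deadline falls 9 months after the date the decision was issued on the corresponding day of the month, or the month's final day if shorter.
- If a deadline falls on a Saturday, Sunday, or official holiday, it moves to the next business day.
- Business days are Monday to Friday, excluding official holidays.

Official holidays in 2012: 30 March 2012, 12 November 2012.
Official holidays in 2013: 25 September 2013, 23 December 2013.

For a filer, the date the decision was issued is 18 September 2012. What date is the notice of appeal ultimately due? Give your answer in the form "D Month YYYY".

Moving 9 months forward from 18 September 2012 on the corresponding day gives 18 June 2013.
18 June 2013 is a Tuesday and not a listed holiday, so it stands.
Final deadline: 18 June 2013.

18 June 2013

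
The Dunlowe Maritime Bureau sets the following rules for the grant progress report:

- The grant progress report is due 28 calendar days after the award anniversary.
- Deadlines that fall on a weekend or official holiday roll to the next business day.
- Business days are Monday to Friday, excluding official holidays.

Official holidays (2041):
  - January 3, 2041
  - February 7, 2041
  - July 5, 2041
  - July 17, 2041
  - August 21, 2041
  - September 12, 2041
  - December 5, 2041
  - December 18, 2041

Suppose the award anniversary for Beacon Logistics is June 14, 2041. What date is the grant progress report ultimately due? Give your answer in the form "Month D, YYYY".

July 12, 2041

28 calendar days after June 14, 2041 is July 12, 2041.
Since July 12, 2041 is a Friday and not a holiday, the date is unchanged.
So the filing is due July 12, 2041.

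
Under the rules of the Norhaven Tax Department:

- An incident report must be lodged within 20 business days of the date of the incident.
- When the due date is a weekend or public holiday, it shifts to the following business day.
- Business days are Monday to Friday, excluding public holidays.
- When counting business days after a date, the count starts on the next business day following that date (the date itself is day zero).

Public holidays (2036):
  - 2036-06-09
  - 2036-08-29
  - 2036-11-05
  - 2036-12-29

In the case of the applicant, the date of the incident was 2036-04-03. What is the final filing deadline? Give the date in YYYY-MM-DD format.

20 business days after 2036-04-03, excluding weekends and holidays, is 2036-05-01.
2036-05-01 is a Thursday and not a listed holiday, so it stands.
Final deadline: 2036-05-01.

2036-05-01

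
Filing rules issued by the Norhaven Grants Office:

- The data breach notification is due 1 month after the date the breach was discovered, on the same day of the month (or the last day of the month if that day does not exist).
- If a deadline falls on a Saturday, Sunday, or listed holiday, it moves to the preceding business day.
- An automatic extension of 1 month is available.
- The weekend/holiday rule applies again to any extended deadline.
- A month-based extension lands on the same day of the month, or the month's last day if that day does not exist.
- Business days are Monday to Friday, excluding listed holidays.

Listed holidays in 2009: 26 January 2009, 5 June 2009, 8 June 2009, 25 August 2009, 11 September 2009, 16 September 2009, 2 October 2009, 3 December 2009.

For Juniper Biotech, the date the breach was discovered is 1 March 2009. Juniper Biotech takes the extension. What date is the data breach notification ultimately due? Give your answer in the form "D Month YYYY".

1 May 2009

1 month from 1 March 2009 is 1 April 2009.
1 April 2009 is a Wednesday and not a listed holiday, so it stands.
The 1 month extension carries 1 April 2009 to 1 May 2009.
1 May 2009 falls on a Friday, which is a business day, so no adjustment is needed.
Deadline: 1 May 2009.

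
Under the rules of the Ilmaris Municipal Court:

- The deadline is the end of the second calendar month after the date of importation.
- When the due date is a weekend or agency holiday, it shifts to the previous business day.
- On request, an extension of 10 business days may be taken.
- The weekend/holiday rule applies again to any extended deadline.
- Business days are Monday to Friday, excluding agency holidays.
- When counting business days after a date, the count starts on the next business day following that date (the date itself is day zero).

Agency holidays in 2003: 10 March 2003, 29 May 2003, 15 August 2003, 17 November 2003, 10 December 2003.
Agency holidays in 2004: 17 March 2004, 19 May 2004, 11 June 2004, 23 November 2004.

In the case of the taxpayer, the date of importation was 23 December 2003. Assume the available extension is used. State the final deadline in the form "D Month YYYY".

2 months after 23 December 2003 is February 2004; that month ends on 29 February 2004.
29 February 2004 is a Sunday; the preceding business day is 27 February 2004 (Friday).
The 10-business-day extension runs from 27 February 2004 to 12 March 2004.
12 March 2004 falls on a Friday, which is a business day, so no adjustment is needed.
Deadline: 12 March 2004.

12 March 2004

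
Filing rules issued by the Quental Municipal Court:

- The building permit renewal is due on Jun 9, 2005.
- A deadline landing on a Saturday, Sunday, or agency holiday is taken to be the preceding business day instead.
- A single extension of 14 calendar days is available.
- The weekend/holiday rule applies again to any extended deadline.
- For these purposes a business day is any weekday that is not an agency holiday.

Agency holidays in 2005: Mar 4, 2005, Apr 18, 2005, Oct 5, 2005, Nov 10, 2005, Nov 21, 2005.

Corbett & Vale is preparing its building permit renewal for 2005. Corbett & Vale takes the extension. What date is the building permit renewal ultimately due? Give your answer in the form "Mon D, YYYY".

Start from the fixed due date, Jun 9, 2005.
Jun 9, 2005 falls on a Thursday, which is a business day, so no adjustment is needed.
With the 14-day extension, Jun 9, 2005 becomes Jun 23, 2005.
Jun 23, 2005 falls on a Thursday, which is a business day, so no adjustment is needed.
Final deadline: Jun 23, 2005.

Jun 23, 2005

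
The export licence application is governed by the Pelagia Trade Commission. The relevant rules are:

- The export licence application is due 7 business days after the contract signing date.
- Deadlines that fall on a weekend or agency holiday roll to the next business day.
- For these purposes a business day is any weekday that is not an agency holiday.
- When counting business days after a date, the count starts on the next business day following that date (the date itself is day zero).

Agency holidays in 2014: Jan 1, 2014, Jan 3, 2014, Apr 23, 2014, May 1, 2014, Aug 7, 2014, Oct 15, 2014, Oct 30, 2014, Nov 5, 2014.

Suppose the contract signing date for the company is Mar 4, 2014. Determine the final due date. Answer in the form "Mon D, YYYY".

Counting 7 business days after Mar 4, 2014 (skipping weekends and listed holidays) reaches Mar 13, 2014.
Mar 13, 2014 (Thursday) is already a business day.
So the filing is due Mar 13, 2014.

Mar 13, 2014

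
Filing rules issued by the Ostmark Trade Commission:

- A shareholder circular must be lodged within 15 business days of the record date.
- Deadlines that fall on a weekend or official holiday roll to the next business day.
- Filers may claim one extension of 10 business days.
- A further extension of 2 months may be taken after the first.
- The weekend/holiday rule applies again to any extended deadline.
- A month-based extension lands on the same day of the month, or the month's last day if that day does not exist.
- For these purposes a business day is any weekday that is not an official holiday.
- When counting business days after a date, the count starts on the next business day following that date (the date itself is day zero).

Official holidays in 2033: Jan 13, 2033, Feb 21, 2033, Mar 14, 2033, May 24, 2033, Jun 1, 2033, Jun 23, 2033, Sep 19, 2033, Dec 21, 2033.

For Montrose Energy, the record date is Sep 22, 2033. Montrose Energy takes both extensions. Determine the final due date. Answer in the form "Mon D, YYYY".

Counting 15 business days after Sep 22, 2033 (skipping weekends and listed holidays) reaches Oct 13, 2033.
Oct 13, 2033 is a Thursday and not a listed holiday, so it stands.
The 10-business-day extension runs from Oct 13, 2033 to Oct 27, 2033.
Oct 27, 2033 falls on a Thursday, which is a business day, so no adjustment is needed.
Add 2 months to Oct 27, 2033: Dec 27, 2033.
Dec 27, 2033 falls on a Tuesday, which is a business day, so no adjustment is needed.
Deadline: Dec 27, 2033.

Dec 27, 2033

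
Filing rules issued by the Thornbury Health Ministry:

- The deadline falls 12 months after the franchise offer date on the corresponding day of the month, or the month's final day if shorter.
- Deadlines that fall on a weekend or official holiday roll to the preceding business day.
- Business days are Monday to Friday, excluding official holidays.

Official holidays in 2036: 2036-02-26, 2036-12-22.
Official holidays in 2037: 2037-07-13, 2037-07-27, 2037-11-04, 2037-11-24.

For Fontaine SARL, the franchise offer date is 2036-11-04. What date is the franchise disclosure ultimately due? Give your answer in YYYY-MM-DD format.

12 months from 2036-11-04 is 2037-11-04.
2037-11-04 is a listed holiday, so it moves to the preceding business day, 2037-11-03 (Tuesday).
The final due date is 2037-11-03.

2037-11-03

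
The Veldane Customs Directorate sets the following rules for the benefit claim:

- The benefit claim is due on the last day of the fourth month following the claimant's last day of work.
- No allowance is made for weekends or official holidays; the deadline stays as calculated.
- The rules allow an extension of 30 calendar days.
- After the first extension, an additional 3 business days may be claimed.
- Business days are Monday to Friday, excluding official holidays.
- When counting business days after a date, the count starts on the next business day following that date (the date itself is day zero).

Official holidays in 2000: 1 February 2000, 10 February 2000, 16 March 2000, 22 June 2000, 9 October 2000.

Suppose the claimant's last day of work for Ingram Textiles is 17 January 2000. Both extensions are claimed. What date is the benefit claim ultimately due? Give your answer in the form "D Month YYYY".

5 July 2000

4 months after 17 January 2000 is May 2000; that month ends on 31 May 2000.
31 May 2000 falls on a Wednesday. The rules make no weekend/holiday allowance, so it remains 31 May 2000.
With the 30-day extension, 31 May 2000 becomes 30 June 2000.
30 June 2000 falls on a Friday. The rules make no weekend/holiday allowance, so it remains 30 June 2000.
The 3-business-day extension runs from 30 June 2000 to 5 July 2000.
5 July 2000 falls on a Wednesday. The rules make no weekend/holiday allowance, so it remains 5 July 2000.
Final deadline: 5 July 2000.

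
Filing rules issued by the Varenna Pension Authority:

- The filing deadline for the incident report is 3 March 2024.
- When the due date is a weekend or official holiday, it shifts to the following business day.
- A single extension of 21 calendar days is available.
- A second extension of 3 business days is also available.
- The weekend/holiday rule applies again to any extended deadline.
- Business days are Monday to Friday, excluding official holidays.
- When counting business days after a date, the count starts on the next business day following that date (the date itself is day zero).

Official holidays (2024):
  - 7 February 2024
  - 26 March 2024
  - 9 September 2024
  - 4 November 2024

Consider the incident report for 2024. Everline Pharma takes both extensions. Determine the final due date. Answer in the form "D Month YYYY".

29 March 2024

Start from the fixed due date, 3 March 2024.
Because 3 March 2024 is a Sunday, the deadline becomes 4 March 2024 (Monday).
The 21-calendar-day extension moves the deadline from 4 March 2024 to 25 March 2024.
25 March 2024 is a Monday and not a listed holiday, so it stands.
Counting 3 further business days from 25 March 2024 reaches 29 March 2024.
29 March 2024 is a Friday and not a listed holiday, so it stands.
Final deadline: 29 March 2024.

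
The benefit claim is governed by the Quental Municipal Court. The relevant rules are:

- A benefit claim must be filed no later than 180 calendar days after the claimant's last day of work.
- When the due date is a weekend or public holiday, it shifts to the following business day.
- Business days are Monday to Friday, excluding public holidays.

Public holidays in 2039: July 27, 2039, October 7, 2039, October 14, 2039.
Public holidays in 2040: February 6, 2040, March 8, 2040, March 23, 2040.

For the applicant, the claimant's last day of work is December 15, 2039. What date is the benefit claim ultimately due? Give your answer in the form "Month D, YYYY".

June 12, 2040

From December 15, 2039, 180 calendar days later is June 12, 2040.
June 12, 2040 is a Tuesday and not a listed holiday, so it stands.
So the filing is due June 12, 2040.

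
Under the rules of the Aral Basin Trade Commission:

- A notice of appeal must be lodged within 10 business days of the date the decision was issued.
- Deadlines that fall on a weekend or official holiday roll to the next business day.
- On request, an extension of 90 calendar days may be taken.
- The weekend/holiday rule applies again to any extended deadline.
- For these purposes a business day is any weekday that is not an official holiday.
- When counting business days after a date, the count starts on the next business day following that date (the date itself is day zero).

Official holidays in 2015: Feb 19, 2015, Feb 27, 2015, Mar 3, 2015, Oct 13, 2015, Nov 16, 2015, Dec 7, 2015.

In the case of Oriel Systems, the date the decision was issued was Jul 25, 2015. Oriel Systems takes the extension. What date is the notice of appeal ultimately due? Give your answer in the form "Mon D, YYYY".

Nov 5, 2015

10 business days after Jul 25, 2015, excluding weekends and holidays, is Aug 7, 2015.
Aug 7, 2015 falls on a Friday, which is a business day, so no adjustment is needed.
Add the 90 calendar-day extension to Aug 7, 2015: Nov 5, 2015.
Nov 5, 2015 is a Thursday and not a listed holiday, so it stands.
So the filing is due Nov 5, 2015.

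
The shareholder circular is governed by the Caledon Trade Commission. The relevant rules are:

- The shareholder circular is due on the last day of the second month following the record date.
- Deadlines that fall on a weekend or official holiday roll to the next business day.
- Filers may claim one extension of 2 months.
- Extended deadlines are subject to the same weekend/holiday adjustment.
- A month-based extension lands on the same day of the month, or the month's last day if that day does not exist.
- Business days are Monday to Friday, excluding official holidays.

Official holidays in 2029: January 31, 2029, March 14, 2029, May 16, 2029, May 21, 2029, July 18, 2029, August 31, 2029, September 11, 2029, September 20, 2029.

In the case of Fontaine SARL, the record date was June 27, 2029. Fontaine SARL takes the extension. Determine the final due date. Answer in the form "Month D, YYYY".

2 months after June 27, 2029 is August 2029; that month ends on August 31, 2029.
Because August 31, 2029 is a listed holiday, the deadline becomes September 3, 2029 (Monday).
Add 2 months to September 3, 2029: November 3, 2029.
November 3, 2029 falls on a Saturday. Rolling to the next business day gives November 5, 2029, a Monday.
Deadline: November 5, 2029.

November 5, 2029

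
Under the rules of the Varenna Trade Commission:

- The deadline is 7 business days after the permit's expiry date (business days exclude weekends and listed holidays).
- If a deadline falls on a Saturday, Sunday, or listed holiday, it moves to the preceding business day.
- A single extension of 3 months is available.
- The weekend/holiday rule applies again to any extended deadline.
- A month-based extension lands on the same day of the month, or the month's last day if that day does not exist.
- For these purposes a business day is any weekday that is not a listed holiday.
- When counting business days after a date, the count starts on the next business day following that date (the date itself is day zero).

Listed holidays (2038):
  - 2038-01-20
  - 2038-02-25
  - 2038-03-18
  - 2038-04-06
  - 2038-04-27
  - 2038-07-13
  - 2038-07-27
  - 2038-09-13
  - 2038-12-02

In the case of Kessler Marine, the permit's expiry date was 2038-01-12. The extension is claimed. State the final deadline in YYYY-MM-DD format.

2038-04-22

Counting 7 business days after 2038-01-12 (skipping weekends and listed holidays) reaches 2038-01-22.
Since 2038-01-22 is a Friday and not a holiday, the date is unchanged.
Add 3 months to 2038-01-22: 2038-04-22.
2038-04-22 is a Thursday and not a listed holiday, so it stands.
Deadline: 2038-04-22.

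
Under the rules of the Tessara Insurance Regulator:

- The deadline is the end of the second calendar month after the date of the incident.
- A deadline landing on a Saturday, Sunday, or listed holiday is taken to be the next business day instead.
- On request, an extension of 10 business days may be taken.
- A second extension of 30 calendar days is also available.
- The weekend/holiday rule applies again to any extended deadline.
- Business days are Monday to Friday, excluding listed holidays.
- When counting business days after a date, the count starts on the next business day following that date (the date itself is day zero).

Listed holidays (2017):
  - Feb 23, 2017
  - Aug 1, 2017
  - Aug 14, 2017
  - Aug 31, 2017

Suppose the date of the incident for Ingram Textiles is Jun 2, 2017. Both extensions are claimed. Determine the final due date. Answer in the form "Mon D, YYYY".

Oct 16, 2017

2 months after Jun 2, 2017 is August 2017; that month ends on Aug 31, 2017.
Aug 31, 2017 is a listed holiday; the next business day is Sep 1, 2017 (Friday).
The 10-business-day extension runs from Sep 1, 2017 to Sep 15, 2017.
Sep 15, 2017 is a Friday and not a listed holiday, so it stands.
The 30-calendar-day extension moves the deadline from Sep 15, 2017 to Oct 15, 2017.
Oct 15, 2017 is a Sunday; the next business day is Oct 16, 2017 (Monday).
The final due date is Oct 16, 2017.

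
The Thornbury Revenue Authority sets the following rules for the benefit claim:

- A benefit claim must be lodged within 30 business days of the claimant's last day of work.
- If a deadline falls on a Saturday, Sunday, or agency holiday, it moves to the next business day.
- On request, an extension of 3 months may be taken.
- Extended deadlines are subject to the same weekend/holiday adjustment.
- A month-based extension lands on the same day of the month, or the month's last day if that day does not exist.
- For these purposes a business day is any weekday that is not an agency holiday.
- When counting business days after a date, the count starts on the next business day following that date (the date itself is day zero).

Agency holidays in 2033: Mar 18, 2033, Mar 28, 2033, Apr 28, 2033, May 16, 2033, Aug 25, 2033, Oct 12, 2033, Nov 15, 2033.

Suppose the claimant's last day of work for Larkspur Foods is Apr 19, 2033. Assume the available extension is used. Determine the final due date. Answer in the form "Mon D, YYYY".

Counting 30 business days after Apr 19, 2033 (skipping weekends and listed holidays) reaches Jun 2, 2033.
Jun 2, 2033 is a Thursday and not a listed holiday, so it stands.
Add 3 months to Jun 2, 2033: Sep 2, 2033.
Sep 2, 2033 (Friday) is already a business day.
So the filing is due Sep 2, 2033.

Sep 2, 2033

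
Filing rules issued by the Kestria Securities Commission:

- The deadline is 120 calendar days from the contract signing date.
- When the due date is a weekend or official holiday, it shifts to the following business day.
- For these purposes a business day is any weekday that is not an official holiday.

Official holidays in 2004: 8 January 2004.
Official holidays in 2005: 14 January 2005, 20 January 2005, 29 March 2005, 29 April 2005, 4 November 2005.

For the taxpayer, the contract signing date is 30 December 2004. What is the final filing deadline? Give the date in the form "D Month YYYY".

2 May 2005

Adding 120 calendar days to 30 December 2004 gives 29 April 2005.
29 April 2005 is a listed holiday; the next business day is 2 May 2005 (Monday).
So the filing is due 2 May 2005.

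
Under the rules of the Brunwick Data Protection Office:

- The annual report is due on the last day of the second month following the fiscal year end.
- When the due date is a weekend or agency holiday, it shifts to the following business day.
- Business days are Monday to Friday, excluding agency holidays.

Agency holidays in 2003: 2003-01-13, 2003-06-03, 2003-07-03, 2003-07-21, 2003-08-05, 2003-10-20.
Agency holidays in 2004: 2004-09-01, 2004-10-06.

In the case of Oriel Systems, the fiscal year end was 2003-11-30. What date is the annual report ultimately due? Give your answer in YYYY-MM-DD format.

2 months after 2003-11-30 falls in January 2004; the last day of that month is 2004-01-31.
2004-01-31 is a Saturday, so it moves to the next business day, 2004-02-02 (Monday).
Deadline: 2004-02-02.

2004-02-02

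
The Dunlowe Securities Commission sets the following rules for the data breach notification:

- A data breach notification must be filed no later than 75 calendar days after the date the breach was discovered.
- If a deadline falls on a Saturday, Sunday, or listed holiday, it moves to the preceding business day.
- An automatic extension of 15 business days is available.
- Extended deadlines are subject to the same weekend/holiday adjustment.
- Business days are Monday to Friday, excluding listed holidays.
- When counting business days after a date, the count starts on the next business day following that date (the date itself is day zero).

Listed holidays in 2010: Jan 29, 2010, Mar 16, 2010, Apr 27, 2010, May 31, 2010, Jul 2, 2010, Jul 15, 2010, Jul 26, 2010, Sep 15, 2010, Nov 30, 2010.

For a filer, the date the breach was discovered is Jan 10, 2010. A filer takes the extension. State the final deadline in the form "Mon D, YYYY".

Adding 75 calendar days to Jan 10, 2010 gives Mar 26, 2010.
Mar 26, 2010 is a Friday and not a listed holiday, so it stands.
The 15-business-day extension runs from Mar 26, 2010 to Apr 16, 2010.
Since Apr 16, 2010 is a Friday and not a holiday, the date is unchanged.
Final deadline: Apr 16, 2010.

Apr 16, 2010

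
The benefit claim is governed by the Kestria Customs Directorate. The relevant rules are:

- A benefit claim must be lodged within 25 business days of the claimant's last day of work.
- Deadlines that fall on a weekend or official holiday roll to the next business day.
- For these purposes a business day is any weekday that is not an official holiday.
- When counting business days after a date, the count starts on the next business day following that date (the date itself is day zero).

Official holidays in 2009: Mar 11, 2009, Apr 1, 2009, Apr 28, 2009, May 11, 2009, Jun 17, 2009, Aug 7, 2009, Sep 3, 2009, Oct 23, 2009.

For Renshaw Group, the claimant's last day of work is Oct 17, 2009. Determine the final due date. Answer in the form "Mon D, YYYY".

Counting 25 business days after Oct 17, 2009 (skipping weekends and listed holidays) reaches Nov 23, 2009.
Since Nov 23, 2009 is a Monday and not a holiday, the date is unchanged.
The final due date is Nov 23, 2009.

Nov 23, 2009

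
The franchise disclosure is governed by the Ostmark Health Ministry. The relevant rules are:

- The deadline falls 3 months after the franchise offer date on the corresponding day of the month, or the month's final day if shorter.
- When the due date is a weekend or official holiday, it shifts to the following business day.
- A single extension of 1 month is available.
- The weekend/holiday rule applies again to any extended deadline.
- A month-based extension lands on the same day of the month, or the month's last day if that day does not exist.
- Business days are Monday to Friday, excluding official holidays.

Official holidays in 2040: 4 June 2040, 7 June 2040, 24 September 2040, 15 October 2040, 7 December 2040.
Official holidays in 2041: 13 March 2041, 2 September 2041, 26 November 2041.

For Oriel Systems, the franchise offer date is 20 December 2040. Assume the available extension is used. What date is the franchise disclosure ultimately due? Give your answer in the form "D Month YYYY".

22 April 2041

3 months from 20 December 2040 is 20 March 2041.
Since 20 March 2041 is a Wednesday and not a holiday, the date is unchanged.
Applying the 1 month extension: 1 month after 20 March 2041 is 20 April 2041.
Because 20 April 2041 is a Saturday, the deadline becomes 22 April 2041 (Monday).
So the filing is due 22 April 2041.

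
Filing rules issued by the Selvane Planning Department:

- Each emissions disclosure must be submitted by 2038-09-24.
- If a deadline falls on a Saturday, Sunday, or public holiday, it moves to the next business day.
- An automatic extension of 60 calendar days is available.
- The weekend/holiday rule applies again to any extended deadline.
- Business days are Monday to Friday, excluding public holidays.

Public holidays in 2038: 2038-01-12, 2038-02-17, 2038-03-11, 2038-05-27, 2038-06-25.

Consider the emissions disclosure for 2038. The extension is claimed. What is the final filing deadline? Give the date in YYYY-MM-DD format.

2038-11-23

The stated deadline is 2038-09-24.
2038-09-24 is a Friday and not a listed holiday, so it stands.
Applying the 60-calendar-day extension: 2038-09-24 + 60 days = 2038-11-23.
2038-11-23 falls on a Tuesday, which is a business day, so no adjustment is needed.
So the filing is due 2038-11-23.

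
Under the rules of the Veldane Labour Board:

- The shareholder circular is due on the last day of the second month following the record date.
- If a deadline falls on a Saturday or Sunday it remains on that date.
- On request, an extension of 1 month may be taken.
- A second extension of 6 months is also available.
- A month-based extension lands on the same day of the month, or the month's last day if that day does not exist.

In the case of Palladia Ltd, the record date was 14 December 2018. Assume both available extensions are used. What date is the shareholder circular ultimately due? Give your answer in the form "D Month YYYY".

2 months after 14 December 2018 falls in February 2019; the last day of that month is 28 February 2019.
28 February 2019 falls on a Thursday. The rules make no weekend/holiday allowance, so it remains 28 February 2019.
The 1 month extension carries 28 February 2019 to 28 March 2019.
No adjustment is made for weekends or holidays, so 28 March 2019 stands.
The 6 months extension carries 28 March 2019 to 28 September 2019.
No adjustment is made for weekends or holidays, so 28 September 2019 stands.
The final due date is 28 September 2019.

28 September 2019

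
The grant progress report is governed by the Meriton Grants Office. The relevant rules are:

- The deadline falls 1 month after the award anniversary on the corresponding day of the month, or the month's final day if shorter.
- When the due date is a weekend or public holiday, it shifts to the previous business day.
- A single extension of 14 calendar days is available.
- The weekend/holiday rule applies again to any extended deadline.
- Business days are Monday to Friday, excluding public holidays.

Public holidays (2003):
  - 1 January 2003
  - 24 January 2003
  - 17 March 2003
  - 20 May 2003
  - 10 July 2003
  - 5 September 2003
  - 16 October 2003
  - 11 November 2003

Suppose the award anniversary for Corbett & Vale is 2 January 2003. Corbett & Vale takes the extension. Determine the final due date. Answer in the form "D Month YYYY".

1 month from 2 January 2003 is 2 February 2003.
2 February 2003 falls on a Sunday. Rolling to the preceding business day gives 31 January 2003, a Friday.
Add the 14 calendar-day extension to 31 January 2003: 14 February 2003.
14 February 2003 falls on a Friday, which is a business day, so no adjustment is needed.
Final deadline: 14 February 2003.

14 February 2003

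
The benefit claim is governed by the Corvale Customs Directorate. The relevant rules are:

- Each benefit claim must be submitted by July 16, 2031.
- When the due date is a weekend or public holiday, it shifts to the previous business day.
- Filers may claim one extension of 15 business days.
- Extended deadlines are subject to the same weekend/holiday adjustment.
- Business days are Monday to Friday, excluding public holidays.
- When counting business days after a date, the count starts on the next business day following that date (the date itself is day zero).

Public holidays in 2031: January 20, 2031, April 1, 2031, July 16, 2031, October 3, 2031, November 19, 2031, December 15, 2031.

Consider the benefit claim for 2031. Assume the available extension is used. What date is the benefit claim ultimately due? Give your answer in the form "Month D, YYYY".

August 6, 2031

The statutory due date is July 16, 2031.
Because July 16, 2031 is a listed holiday, the deadline becomes July 15, 2031 (Tuesday).
Applying the 15-business-day extension: 15 business days after July 15, 2031 is August 6, 2031.
August 6, 2031 falls on a Wednesday, which is a business day, so no adjustment is needed.
Deadline: August 6, 2031.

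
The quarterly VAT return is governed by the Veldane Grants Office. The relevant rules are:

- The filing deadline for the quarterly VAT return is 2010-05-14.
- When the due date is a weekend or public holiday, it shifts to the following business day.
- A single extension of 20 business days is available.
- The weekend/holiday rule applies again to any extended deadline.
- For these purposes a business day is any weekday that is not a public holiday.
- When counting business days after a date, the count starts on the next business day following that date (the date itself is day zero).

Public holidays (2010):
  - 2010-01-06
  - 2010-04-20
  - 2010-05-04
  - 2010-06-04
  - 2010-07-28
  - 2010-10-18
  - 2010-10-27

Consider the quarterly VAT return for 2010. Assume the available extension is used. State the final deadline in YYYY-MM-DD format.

Start from the fixed due date, 2010-05-14.
2010-05-14 is a Friday and not a listed holiday, so it stands.
The 20-business-day extension runs from 2010-05-14 to 2010-06-14.
2010-06-14 (Monday) is already a business day.
Deadline: 2010-06-14.

2010-06-14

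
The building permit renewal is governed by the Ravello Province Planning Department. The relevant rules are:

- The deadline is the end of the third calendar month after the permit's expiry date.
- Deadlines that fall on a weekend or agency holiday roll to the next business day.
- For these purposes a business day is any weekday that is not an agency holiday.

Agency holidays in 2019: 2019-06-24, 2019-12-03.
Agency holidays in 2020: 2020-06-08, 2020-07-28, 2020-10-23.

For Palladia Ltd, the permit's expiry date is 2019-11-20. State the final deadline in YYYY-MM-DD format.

2020-03-02

3 months after 2019-11-20 is February 2020; that month ends on 2020-02-29.
2020-02-29 falls on a Saturday. Rolling to the next business day gives 2020-03-02, a Monday.
So the filing is due 2020-03-02.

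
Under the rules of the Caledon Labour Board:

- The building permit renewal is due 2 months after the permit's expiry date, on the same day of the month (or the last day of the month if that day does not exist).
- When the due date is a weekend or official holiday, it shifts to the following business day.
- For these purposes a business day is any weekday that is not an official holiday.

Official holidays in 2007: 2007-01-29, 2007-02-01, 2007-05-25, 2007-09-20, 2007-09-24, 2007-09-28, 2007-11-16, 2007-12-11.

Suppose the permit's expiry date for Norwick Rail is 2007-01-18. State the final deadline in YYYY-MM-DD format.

2007-03-19

2 months from 2007-01-18 is 2007-03-18.
2007-03-18 falls on a Sunday. Rolling to the next business day gives 2007-03-19, a Monday.
So the filing is due 2007-03-19.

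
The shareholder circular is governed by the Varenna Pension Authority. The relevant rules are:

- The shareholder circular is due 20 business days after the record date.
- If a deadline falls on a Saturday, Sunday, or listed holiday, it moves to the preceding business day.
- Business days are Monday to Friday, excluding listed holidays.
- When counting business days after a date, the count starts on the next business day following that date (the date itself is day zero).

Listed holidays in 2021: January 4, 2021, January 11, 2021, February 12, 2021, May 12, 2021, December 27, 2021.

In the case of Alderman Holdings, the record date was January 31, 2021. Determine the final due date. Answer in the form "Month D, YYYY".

March 1, 2021

Counting 20 business days after January 31, 2021 (skipping weekends and listed holidays) reaches March 1, 2021.
March 1, 2021 is a Monday and not a listed holiday, so it stands.
The final due date is March 1, 2021.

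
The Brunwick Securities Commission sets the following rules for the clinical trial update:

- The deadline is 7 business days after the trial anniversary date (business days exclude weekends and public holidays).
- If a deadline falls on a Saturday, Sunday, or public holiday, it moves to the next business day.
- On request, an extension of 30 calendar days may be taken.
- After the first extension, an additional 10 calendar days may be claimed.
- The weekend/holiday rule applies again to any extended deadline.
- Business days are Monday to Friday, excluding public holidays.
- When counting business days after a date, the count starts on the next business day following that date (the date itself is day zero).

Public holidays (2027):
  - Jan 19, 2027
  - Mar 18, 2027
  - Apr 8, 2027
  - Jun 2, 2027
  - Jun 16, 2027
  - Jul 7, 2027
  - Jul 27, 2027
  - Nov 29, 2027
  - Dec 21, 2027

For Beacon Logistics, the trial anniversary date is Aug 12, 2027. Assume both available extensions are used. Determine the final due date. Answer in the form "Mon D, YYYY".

Oct 4, 2027

Counting 7 business days after Aug 12, 2027 (skipping weekends and listed holidays) reaches Aug 23, 2027.
Aug 23, 2027 is a Monday and not a listed holiday, so it stands.
Add the 30 calendar-day extension to Aug 23, 2027: Sep 22, 2027.
Sep 22, 2027 falls on a Wednesday, which is a business day, so no adjustment is needed.
Add the 10 calendar-day extension to Sep 22, 2027: Oct 2, 2027.
Oct 2, 2027 is a Saturday, so it moves to the next business day, Oct 4, 2027 (Monday).
Final deadline: Oct 4, 2027.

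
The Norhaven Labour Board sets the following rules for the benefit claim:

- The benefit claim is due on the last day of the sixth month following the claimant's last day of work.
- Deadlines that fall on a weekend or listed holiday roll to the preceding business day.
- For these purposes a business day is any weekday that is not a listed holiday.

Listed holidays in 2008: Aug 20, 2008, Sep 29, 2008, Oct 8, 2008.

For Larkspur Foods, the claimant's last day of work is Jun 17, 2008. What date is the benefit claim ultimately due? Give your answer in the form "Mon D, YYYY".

6 months after Jun 17, 2008 is December 2008; that month ends on Dec 31, 2008.
Since Dec 31, 2008 is a Wednesday and not a holiday, the date is unchanged.
Deadline: Dec 31, 2008.

Dec 31, 2008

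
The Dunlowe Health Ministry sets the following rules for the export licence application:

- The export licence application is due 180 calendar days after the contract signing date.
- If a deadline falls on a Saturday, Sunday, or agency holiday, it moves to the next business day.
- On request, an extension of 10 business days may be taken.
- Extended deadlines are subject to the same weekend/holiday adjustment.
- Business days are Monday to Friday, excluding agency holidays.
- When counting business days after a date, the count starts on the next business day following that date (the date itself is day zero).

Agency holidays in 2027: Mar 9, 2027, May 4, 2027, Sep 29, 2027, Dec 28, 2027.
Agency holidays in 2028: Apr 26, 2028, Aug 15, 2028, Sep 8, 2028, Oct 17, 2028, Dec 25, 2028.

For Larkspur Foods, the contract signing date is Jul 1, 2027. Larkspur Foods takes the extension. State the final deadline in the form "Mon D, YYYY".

Jan 12, 2028

180 calendar days after Jul 1, 2027 is Dec 28, 2027.
Dec 28, 2027 falls on a listed holiday. Rolling to the next business day gives Dec 29, 2027, a Wednesday.
Counting 10 further business days from Dec 29, 2027 reaches Jan 12, 2028.
Jan 12, 2028 falls on a Wednesday, which is a business day, so no adjustment is needed.
Final deadline: Jan 12, 2028.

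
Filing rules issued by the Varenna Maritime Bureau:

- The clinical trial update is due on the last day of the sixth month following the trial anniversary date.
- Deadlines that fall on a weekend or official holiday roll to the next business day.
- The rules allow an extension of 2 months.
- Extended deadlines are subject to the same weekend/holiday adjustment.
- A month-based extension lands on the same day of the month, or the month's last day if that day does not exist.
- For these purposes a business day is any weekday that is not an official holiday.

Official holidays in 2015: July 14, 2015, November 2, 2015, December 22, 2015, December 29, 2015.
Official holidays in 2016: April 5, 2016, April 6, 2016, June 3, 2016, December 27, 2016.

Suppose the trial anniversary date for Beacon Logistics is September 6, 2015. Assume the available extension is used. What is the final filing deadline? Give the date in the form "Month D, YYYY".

6 months after September 6, 2015 is March 2016; that month ends on March 31, 2016.
Since March 31, 2016 is a Thursday and not a holiday, the date is unchanged.
The 2 months extension carries March 31, 2016 to May 31, 2016.
May 31, 2016 falls on a Tuesday, which is a business day, so no adjustment is needed.
So the filing is due May 31, 2016.

May 31, 2016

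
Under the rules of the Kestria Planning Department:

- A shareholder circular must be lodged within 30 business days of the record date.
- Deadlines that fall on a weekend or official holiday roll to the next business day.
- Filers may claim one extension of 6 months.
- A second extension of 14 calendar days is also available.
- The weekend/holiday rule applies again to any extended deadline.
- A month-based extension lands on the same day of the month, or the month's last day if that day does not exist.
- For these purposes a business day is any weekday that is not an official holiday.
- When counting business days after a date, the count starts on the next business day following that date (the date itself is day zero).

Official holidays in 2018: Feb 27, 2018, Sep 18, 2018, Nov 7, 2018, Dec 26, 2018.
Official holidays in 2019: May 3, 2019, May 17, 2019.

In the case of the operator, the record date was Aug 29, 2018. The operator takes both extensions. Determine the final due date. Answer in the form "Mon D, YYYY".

Apr 25, 2019

Counting 30 business days after Aug 29, 2018 (skipping weekends and listed holidays) reaches Oct 11, 2018.
Since Oct 11, 2018 is a Thursday and not a holiday, the date is unchanged.
Applying the 6 months extension: 6 months after Oct 11, 2018 is Apr 11, 2019.
Apr 11, 2019 falls on a Thursday, which is a business day, so no adjustment is needed.
The 14-calendar-day extension moves the deadline from Apr 11, 2019 to Apr 25, 2019.
Apr 25, 2019 (Thursday) is already a business day.
The final due date is Apr 25, 2019.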